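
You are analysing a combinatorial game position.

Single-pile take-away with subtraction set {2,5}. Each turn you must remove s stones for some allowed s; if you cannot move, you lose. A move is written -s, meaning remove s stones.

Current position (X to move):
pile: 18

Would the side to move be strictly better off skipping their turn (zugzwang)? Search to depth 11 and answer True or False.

ply 1, X at 18 | -2=-1→16*; -5=-1→13
ply 2, O at 16 | -2=+1→14*; -5=+1→11
ply 3, X at 14 | -2=-1→12*; -5=-1→9
ply 4, O at 12 | -2=-1→10; -5=+1→7*
ply 5, X at 7 | -2=-1→5*; -5=-1→2
ply 6, O at 5 | -2=-1→3; -5=+1→0*
ply 7: 0 is terminal -1 (X); from 18 depth 11
suppose X passes — search the same position with O to move:
pass> ply 1, O at 18 | -2=-1→16*; -5=-1→13
pass> ply 2, X at 16 | -2=+1→14*; -5=+1→11
pass> ply 3, O at 14 | -2=-1→12*; -5=-1→9
pass> ply 4, X at 12 | -2=-1→10; -5=+1→7*
pass> ply 5, O at 7 | -2=-1→5*; -5=-1→2
pass> ply 6, X at 5 | -2=-1→3; -5=+1→0*
pass> ply 7: 0 is terminal -1 (O); from 18 depth 11
for X: play -1, pass +1

zugzwang(18, X) = True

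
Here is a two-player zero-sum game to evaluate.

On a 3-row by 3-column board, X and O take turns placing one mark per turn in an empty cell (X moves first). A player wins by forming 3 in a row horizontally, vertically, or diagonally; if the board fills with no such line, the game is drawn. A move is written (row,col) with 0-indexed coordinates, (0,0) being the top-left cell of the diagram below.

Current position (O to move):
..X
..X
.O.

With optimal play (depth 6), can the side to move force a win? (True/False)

p1 O@[..X/..X/.O.]: (0,0)[O.X/..X/.O.]-1 (0,1)[.OX/..X/.O.]-1 (1,0)[..X/O.X/.O.]-1 (1,1)[..X/.OX/.O.]-1 (2,0)[..X/..X/OO.]-1 (2,2)[..X/..X/.OO]+1*
p2 X@[..X/..X/.OO]: (0,0)[X.X/..X/.OO]-1* (0,1)[.XX/..X/.OO]-1 (1,0)[..X/X.X/.OO]-1 (1,1)[..X/.XX/.OO]-1 (2,0)[..X/..X/XOO]-1
p3 O@[X.X/..X/.OO]: (0,1)[XOX/..X/.OO]+1* (1,0)[X.X/O.X/.OO]-1 (1,1)[X.X/.OX/.OO]-1 (2,0)[X.X/..X/OOO]+1
p4 X@[XOX/..X/.OO]: (1,0)[XOX/X.X/.OO]-1* (1,1)[XOX/.XX/.OO]-1 (2,0)[XOX/..X/XOO]-1
p5 O@[XOX/X.X/.OO]: (1,1)[XOX/XOX/.OO]+1* (2,0)[XOX/X.X/OOO]+1
p6 X@[XOX/XOX/.OO] terminal -1; root [..X/..X/.O.] d6

O winning at [..X/..X/.O.]: True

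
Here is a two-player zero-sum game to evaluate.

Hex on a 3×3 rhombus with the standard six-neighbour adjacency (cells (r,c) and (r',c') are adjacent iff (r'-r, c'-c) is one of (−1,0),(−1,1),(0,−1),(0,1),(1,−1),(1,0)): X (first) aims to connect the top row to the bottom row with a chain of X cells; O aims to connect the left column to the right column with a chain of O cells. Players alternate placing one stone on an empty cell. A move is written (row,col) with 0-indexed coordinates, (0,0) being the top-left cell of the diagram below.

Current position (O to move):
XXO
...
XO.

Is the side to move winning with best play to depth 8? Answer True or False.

p1 O@[XXO/.../XO.]: (1,0)[XXO/O../XO.]-1* (1,1)[XXO/.O./XO.]-1 (1,2)[XXO/..O/XO.]-1 (2,2)[XXO/.../XOO]-1
p2 X@[XXO/O../XO.]: (1,1)[XXO/OX./XO.]+1* (1,2)[XXO/O.X/XO.]-1 (2,2)[XXO/O../XOX]-1
p3 O@[XXO/OX./XO.] terminal -1; root [XXO/.../XO.] d8

O winning at [XXO/.../XO.]: False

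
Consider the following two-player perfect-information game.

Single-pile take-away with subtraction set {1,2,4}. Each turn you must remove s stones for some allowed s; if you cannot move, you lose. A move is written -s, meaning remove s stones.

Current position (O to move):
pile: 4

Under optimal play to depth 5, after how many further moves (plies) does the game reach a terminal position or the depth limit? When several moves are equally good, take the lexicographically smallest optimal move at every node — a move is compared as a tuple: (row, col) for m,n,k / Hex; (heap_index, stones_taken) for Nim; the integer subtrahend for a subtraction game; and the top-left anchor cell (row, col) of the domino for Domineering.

PV length from [4]: 3 plies

p1 O@[4]: -1[3]+1* -2[2]-1 -4[0]+1
p2 X@[3]: -1[2]-1* -2[1]-1
p3 O@[2]: -1[1]-1 -2[0]+1*
p4 X@[0] terminal -1; root [4] d5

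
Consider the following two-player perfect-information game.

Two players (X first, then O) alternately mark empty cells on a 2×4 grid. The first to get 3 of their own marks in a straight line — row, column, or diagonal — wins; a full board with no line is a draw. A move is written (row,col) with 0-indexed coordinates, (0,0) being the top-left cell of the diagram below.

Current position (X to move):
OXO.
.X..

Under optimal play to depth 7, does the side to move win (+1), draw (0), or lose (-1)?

ply 1, X at OXO./.X.. | (0,3)=+0→OXOX/.X..; (1,0)=+0→OXO./XX..; (1,2)=+1→OXO./.XX.*; (1,3)=+0→OXO./.X.X
ply 2, O at OXO./.XX. | (0,3)=-1→OXOO/.XX.*; (1,0)=-1→OXO./OXX.; (1,3)=-1→OXO./.XXO
ply 3, X at OXOO/.XX. | (1,0)=+1→OXOO/XXX.*; (1,3)=+1→OXOO/.XXX
ply 4: OXOO/XXX. is terminal -1 (O); from OXO./.X.. depth 7

value(OXO./.X.., X) = +1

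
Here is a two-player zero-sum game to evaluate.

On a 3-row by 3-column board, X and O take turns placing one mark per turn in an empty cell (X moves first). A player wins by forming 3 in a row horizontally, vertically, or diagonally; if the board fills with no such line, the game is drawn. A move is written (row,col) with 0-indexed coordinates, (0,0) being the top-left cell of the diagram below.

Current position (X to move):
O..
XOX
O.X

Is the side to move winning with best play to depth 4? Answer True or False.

X winning at [O../XOX/O.X]: True

p1 X@[O../XOX/O.X]: (0,1)[OX./XOX/O.X]-1 (0,2)[O.X/XOX/O.X]+1* (2,1)[O../XOX/OXX]-1
p2 O@[O.X/XOX/O.X] terminal -1; root [O../XOX/O.X] d4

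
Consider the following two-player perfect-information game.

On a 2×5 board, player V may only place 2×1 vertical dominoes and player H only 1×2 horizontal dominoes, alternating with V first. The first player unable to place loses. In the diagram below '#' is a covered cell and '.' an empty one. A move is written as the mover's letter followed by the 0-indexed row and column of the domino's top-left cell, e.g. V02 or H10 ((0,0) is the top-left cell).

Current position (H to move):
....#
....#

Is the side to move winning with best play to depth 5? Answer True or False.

H winning at [....#/....#]: True

[....#/....#] H move#1: H00:-1/##..#/....#, H01:+1/.##.#/....#*, H02:-1/..###/....#, H10:-1/....#/##..#, H11:+1/....#/.##.#, H12:-1/....#/..###
[.##.#/....#] V move#2: V00:-1/###.#/#...#*, V03:-1/.####/...##
[###.#/#...#] H move#3: H11:-1/###.#/###.#, H12:+1/###.#/#.###*
[###.#/#.###] end (terminal -1, V#4); searched ....#/....# to 5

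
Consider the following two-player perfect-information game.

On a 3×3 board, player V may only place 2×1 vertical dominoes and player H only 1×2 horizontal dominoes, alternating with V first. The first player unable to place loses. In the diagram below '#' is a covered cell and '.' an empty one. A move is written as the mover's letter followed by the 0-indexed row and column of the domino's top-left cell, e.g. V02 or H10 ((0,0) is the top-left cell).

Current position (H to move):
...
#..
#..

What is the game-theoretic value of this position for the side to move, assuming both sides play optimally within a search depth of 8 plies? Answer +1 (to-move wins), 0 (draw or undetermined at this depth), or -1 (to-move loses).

p1 H@[.../#../#..]: H00[##./#../#..]-1 H01[.##/#../#..]-1 H11[.../###/#..]+1* H21[.../#../###]-1
p2 V@[.../###/#..] terminal -1; root [.../#../#..] d8

value(.../#../#.., H) = +1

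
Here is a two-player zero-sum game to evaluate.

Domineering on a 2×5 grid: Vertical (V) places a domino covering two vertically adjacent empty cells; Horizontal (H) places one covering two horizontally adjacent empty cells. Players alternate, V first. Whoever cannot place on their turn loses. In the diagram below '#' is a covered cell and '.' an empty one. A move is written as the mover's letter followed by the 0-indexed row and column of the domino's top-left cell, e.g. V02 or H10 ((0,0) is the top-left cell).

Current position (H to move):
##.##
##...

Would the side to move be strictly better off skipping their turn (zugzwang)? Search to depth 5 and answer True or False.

ply 1, H at ##.##/##... | H12=+1→##.##/####.*; H13=-1→##.##/##.##
ply 2: ##.##/####. is terminal -1 (V); from ##.##/##... depth 5
suppose H passes — search the same position with V to move:
pass> ply 1, V at ##.##/##... | V02=-1→#####/###..*
pass> ply 2, H at #####/###.. | H13=+1→#####/#####*
pass> ply 3: #####/##### is terminal -1 (V); from ##.##/##... depth 5
for H: play +1, pass +1

zugzwang(##.##/##..., H) = False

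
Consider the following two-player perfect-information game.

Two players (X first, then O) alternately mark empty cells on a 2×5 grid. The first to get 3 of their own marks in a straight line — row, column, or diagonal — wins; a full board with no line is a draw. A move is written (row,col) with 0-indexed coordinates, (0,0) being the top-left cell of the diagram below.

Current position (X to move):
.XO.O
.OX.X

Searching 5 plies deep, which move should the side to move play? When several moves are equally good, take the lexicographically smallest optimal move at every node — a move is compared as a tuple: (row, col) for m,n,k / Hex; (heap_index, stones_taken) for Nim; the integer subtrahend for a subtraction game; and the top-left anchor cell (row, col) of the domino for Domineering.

[.XO.O/.OX.X] X move#1: (0,0):-1/XXO.O/.OX.X, (0,3):+0/.XOXO/.OX.X, (1,0):-1/.XO.O/XOX.X, (1,3):+1/.XO.O/.OXXX*
[.XO.O/.OXXX] end (terminal -1, O#2); searched .XO.O/.OX.X to 5

X's best at [.XO.O/.OX.X]: (1,3)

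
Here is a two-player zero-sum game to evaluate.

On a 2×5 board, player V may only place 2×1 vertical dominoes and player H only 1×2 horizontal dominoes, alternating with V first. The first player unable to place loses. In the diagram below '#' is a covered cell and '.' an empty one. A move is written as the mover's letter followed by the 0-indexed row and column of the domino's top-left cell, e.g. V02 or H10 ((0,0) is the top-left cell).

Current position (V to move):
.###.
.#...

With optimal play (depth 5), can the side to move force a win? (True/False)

[.###./.#...] V move#1: V00:-1/####./##..., V04:+1/.####/.#..#*
[.####/.#..#] H move#2: H12:-1/.####/.####*
[.####/.####] V move#3: V00:+1/#####/#####*
[#####/#####] end (terminal -1, H#4); searched .###./.#... to 5

V winning at [.###./.#...]: True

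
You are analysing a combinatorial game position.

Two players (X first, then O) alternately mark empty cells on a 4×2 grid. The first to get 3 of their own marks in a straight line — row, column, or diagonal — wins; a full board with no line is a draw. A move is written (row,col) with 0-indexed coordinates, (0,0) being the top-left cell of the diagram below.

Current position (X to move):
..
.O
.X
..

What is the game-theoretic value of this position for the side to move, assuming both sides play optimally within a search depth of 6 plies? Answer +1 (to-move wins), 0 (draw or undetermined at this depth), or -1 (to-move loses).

value(../.O/.X/.., X) = 0

[../.O/.X/..] X move#1: (0,0):+0/X./.O/.X/..*, (0,1):+0/.X/.O/.X/.., (1,0):+0/../XO/.X/.., (2,0):+0/../.O/XX/.., (3,0):+0/../.O/.X/X., (3,1):+0/../.O/.X/.X
[X./.O/.X/..] O move#2: (0,1):+0/XO/.O/.X/..*, (1,0):+0/X./OO/.X/.., (2,0):+0/X./.O/OX/.., (3,0):+0/X./.O/.X/O., (3,1):+0/X./.O/.X/.O
[XO/.O/.X/..] X move#3: (1,0):+0/XO/XO/.X/..*, (2,0):+0/XO/.O/XX/.., (3,0):+0/XO/.O/.X/X., (3,1):+0/XO/.O/.X/.X
[XO/XO/.X/..] O move#4: (2,0):+0/XO/XO/OX/..*, (3,0):-1/XO/XO/.X/O., (3,1):-1/XO/XO/.X/.O
[XO/XO/OX/..] X move#5: (3,0):+0/XO/XO/OX/X.*, (3,1):+0/XO/XO/OX/.X
[XO/XO/OX/X.] O move#6: (3,1):+0/XO/XO/OX/XO*
[XO/XO/OX/XO] end (terminal +0, X#7); searched ../.O/.X/.. to 6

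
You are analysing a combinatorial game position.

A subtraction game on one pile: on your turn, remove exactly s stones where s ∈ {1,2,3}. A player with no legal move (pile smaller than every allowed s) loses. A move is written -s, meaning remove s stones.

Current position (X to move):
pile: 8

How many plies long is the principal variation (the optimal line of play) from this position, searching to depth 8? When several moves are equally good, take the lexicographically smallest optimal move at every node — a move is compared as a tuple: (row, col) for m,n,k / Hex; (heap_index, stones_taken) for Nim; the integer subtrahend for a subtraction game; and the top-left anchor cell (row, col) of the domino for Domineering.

ply 1, X at 8 | -1=-1→7*; -2=-1→6; -3=-1→5
ply 2, O at 7 | -1=-1→6; -2=-1→5; -3=+1→4*
ply 3, X at 4 | -1=-1→3*; -2=-1→2; -3=-1→1
ply 4, O at 3 | -1=-1→2; -2=-1→1; -3=+1→0*
ply 5: 0 is terminal -1 (X); from 8 depth 8

PV length from [8]: 4 plies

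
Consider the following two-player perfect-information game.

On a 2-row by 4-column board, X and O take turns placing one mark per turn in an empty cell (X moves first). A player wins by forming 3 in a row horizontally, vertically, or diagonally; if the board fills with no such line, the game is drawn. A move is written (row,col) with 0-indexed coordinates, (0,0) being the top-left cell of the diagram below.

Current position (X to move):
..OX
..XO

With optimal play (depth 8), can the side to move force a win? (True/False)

ply 1, X at ..OX/..XO | (0,0)=+0→X.OX/..XO*; (0,1)=+0→.XOX/..XO; (1,0)=+0→..OX/X.XO; (1,1)=+0→..OX/.XXO
ply 2, O at X.OX/..XO | (0,1)=+0→XOOX/..XO*; (1,0)=+0→X.OX/O.XO; (1,1)=+0→X.OX/.OXO
ply 3, X at XOOX/..XO | (1,0)=+0→XOOX/X.XO*; (1,1)=+0→XOOX/.XXO
ply 4, O at XOOX/X.XO | (1,1)=+0→XOOX/XOXO*
ply 5: XOOX/XOXO is terminal +0 (X); from ..OX/..XO depth 8

X winning at [..OX/..XO]: False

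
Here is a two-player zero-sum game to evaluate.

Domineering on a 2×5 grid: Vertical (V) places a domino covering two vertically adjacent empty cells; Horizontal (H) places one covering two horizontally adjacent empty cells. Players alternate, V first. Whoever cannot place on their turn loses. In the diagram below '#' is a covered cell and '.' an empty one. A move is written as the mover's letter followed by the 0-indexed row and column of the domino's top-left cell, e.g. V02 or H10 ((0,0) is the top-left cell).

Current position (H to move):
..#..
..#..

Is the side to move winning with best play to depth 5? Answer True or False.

H winning at [..#../..#..]: False

[..#../..#..] H move#1: H00:-1/###../..#..*, H03:-1/..###/..#.., H10:-1/..#../###.., H13:-1/..#../..###
[###../..#..] V move#2: V03:+1/####./..##.*, V04:+1/###.#/..#.#
[####./..##.] H move#3: H10:-1/####./####.*
[####./####.] V move#4: V04:+1/#####/#####*
[#####/#####] end (terminal -1, H#5); searched ..#../..#.. to 5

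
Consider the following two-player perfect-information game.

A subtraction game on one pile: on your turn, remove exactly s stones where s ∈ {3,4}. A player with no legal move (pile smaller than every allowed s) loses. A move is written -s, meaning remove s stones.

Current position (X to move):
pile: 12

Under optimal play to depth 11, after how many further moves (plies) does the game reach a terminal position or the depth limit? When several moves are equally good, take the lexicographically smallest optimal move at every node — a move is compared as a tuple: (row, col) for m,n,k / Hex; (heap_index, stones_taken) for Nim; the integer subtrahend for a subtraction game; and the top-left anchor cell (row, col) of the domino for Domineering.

p1 X@[12]: -3[9]+1* -4[8]+1
p2 O@[9]: -3[6]-1* -4[5]-1
p3 X@[6]: -3[3]-1 -4[2]+1*
p4 O@[2] terminal -1; root [12] d11

PV length from [12]: 3 plies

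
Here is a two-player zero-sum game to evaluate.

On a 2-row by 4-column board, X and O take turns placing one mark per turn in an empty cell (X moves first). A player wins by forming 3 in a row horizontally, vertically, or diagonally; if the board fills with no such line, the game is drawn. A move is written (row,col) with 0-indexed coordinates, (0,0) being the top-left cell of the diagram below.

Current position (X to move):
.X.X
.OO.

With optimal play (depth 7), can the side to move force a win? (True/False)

X winning at [.X.X/.OO.]: True

[.X.X/.OO.] X move#1: (0,0):-1/XX.X/.OO., (0,2):+1/.XXX/.OO.*, (1,0):-1/.X.X/XOO., (1,3):-1/.X.X/.OOX
[.XXX/.OO.] end (terminal -1, O#2); searched .X.X/.OO. to 7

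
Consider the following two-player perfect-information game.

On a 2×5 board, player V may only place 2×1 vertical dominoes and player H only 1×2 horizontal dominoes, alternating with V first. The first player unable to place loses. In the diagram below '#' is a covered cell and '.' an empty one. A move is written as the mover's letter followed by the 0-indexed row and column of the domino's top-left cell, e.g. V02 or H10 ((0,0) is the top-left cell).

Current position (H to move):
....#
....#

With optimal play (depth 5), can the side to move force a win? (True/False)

H winning at [....#/....#]: True

p1 H@[....#/....#]: H00[##..#/....#]-1 H01[.##.#/....#]+1* H02[..###/....#]-1 H10[....#/##..#]-1 H11[....#/.##.#]+1 H12[....#/..###]-1
p2 V@[.##.#/....#]: V00[###.#/#...#]-1* V03[.####/...##]-1
p3 H@[###.#/#...#]: H11[###.#/###.#]-1 H12[###.#/#.###]+1*
p4 V@[###.#/#.###] terminal -1; root [....#/....#] d5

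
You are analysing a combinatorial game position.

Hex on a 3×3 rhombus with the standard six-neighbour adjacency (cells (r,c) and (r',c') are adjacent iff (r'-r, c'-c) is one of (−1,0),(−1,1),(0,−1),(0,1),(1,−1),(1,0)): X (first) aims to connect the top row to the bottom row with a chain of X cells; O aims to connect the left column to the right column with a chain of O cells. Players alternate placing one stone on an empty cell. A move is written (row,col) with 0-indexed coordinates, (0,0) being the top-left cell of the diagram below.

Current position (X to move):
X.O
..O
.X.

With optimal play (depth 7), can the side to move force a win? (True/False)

X winning at [X.O/..O/.X.]: True

ply 1, X at X.O/..O/.X. | (0,1)=-1→XXO/..O/.X.; (1,0)=+1→X.O/X.O/.X.*; (1,1)=+1→X.O/.XO/.X.; (2,0)=-1→X.O/..O/XX.; (2,2)=-1→X.O/..O/.XX
ply 2, O at X.O/X.O/.X. | (0,1)=-1→XOO/X.O/.X.*; (1,1)=-1→X.O/XOO/.X.; (2,0)=-1→X.O/X.O/OX.; (2,2)=-1→X.O/X.O/.XO
ply 3, X at XOO/X.O/.X. | (1,1)=+1→XOO/XXO/.X.*; (2,0)=+1→XOO/X.O/XX.; (2,2)=+1→XOO/X.O/.XX
ply 4: XOO/XXO/.X. is terminal -1 (O); from X.O/..O/.X. depth 7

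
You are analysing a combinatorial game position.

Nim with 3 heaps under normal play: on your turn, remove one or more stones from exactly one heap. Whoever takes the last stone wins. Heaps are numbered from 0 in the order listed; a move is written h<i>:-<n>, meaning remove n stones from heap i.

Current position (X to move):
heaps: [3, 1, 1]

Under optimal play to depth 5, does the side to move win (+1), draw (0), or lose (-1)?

value((3,1,1), X) = +1

ply 1, X at (3,1,1) | h0:-1=-1→(2,1,1); h0:-2=-1→(1,1,1); h0:-3=+1→(0,1,1)*; h1:-1=-1→(3,0,1); h2:-1=-1→(3,1,0)
ply 2, O at (0,1,1) | h1:-1=-1→(0,0,1)*; h2:-1=-1→(0,1,0)
ply 3, X at (0,0,1) | h2:-1=+1→(0,0,0)*
ply 4: (0,0,0) is terminal -1 (O); from (3,1,1) depth 5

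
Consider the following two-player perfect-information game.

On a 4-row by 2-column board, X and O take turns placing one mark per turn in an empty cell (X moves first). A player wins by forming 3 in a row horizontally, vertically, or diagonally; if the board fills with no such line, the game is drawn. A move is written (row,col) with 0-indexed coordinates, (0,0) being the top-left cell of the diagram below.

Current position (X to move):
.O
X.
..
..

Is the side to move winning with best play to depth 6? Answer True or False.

X winning at [.O/X./../..]: True

ply 1, X at .O/X./../.. | (0,0)=+0→XO/X./../..; (1,1)=+0→.O/XX/../..; (2,0)=+1→.O/X./X./..*; (2,1)=+0→.O/X./.X/..; (3,0)=+0→.O/X./../X.; (3,1)=+0→.O/X./../.X
ply 2, O at .O/X./X./.. | (0,0)=-1→OO/X./X./..*; (1,1)=-1→.O/XO/X./..; (2,1)=-1→.O/X./XO/..; (3,0)=-1→.O/X./X./O.; (3,1)=-1→.O/X./X./.O
ply 3, X at OO/X./X./.. | (1,1)=+0→OO/XX/X./..; (2,1)=+0→OO/X./XX/..; (3,0)=+1→OO/X./X./X.*; (3,1)=+0→OO/X./X./.X
ply 4: OO/X./X./X. is terminal -1 (O); from .O/X./../.. depth 6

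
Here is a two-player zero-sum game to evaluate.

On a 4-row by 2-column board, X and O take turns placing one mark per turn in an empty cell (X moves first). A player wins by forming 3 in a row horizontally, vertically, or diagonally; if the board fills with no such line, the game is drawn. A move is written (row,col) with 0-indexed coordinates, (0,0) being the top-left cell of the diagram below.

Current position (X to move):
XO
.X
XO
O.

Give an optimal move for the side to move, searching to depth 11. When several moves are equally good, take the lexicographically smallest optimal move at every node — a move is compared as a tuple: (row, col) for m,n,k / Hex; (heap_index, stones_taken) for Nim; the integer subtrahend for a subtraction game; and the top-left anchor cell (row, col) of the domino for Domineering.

[XO/.X/XO/O.] X move#1: (1,0):+1/XO/XX/XO/O.*, (3,1):+0/XO/.X/XO/OX
[XO/XX/XO/O.] end (terminal -1, O#2); searched XO/.X/XO/O. to 11

X's best at [XO/.X/XO/O.]: (1,0)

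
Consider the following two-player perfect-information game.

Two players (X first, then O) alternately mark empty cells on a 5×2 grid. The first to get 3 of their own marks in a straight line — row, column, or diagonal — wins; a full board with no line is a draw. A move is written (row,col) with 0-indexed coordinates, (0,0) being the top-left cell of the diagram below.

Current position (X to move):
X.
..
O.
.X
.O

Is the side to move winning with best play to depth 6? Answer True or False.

ply 1, X at X./../O./.X/.O | (0,1)=-1→XX/../O./.X/.O; (1,0)=+0→X./X./O./.X/.O*; (1,1)=+0→X./.X/O./.X/.O; (2,1)=+0→X./../OX/.X/.O; (3,0)=+0→X./../O./XX/.O; (4,0)=+0→X./../O./.X/XO
ply 2, O at X./X./O./.X/.O | (0,1)=+0→XO/X./O./.X/.O*; (1,1)=+0→X./XO/O./.X/.O; (2,1)=+0→X./X./OO/.X/.O; (3,0)=+0→X./X./O./OX/.O; (4,0)=+0→X./X./O./.X/OO
ply 3, X at XO/X./O./.X/.O | (1,1)=+0→XO/XX/O./.X/.O*; (2,1)=+0→XO/X./OX/.X/.O; (3,0)=+0→XO/X./O./XX/.O; (4,0)=+0→XO/X./O./.X/XO
ply 4, O at XO/XX/O./.X/.O | (2,1)=+0→XO/XX/OO/.X/.O*; (3,0)=-1→XO/XX/O./OX/.O; (4,0)=-1→XO/XX/O./.X/OO
ply 5, X at XO/XX/OO/.X/.O | (3,0)=+0→XO/XX/OO/XX/.O*; (4,0)=+0→XO/XX/OO/.X/XO
ply 6, O at XO/XX/OO/XX/.O | (4,0)=+0→XO/XX/OO/XX/OO*
ply 7: XO/XX/OO/XX/OO is terminal +0 (X); from X./../O./.X/.O depth 6

X winning at [X./../O./.X/.O]: False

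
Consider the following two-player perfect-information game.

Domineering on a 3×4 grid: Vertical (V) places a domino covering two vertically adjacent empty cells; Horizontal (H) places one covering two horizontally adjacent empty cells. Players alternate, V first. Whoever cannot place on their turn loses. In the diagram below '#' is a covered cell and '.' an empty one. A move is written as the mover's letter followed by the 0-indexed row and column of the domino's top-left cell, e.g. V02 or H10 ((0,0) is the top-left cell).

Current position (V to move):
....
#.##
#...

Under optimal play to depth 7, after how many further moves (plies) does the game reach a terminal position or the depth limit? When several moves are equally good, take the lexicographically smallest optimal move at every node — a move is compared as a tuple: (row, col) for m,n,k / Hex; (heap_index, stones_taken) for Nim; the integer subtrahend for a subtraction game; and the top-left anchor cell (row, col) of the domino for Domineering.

[..../#.##/#...] V move#1: V01:-1/.#../####/#...*, V11:-1/..../####/##..
[.#../####/#...] H move#2: H02:+1/.###/####/#...*, H21:+1/.#../####/###., H22:+1/.#../####/#.##
[.###/####/#...] end (terminal -1, V#3); searched ..../#.##/#... to 7

PV length from [..../#.##/#...]: 2 plies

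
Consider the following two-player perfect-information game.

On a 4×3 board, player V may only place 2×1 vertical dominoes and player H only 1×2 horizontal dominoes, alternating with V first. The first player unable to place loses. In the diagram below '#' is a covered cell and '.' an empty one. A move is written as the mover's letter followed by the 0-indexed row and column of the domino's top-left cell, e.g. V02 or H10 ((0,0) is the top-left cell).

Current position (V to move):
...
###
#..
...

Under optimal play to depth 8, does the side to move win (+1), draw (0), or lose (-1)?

value(.../###/#../..., V) = +1

[.../###/#../...] V move#1: V21:+1/.../###/##./.#.*, V22:-1/.../###/#.#/..#
[.../###/##./.#.] H move#2: H00:-1/##./###/##./.#.*, H01:-1/.##/###/##./.#.
[##./###/##./.#.] V move#3: V22:+1/##./###/###/.##*
[##./###/###/.##] end (terminal -1, H#4); searched .../###/#../... to 8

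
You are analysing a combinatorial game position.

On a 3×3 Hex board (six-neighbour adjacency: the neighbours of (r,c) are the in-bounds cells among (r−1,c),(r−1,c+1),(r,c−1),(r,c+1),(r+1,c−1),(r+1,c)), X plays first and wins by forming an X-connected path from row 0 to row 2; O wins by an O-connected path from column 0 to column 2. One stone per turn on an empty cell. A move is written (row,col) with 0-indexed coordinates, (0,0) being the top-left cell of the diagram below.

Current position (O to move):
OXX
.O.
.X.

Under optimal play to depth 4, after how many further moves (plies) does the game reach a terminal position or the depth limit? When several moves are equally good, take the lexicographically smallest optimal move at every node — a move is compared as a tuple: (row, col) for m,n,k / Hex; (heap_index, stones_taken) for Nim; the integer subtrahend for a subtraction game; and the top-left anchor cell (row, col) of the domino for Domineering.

PV length from [OXX/.O./.X.]: 3 plies

ply 1, O at OXX/.O./.X. | (1,0)=-1→OXX/OO./.X.; (1,2)=+1→OXX/.OO/.X.*; (2,0)=-1→OXX/.O./OX.; (2,2)=-1→OXX/.O./.XO
ply 2, X at OXX/.OO/.X. | (1,0)=-1→OXX/XOO/.X.*; (2,0)=-1→OXX/.OO/XX.; (2,2)=-1→OXX/.OO/.XX
ply 3, O at OXX/XOO/.X. | (2,0)=+1→OXX/XOO/OX.*; (2,2)=-1→OXX/XOO/.XO
ply 4: OXX/XOO/OX. is terminal -1 (X); from OXX/.O./.X. depth 4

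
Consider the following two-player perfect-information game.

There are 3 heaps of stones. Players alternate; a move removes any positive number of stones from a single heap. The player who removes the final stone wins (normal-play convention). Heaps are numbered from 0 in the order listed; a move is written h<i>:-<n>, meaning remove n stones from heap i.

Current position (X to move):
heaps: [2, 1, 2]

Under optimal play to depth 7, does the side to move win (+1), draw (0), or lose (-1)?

p1 X@[(2,1,2)]: h0:-1[(1,1,2)]-1 h0:-2[(0,1,2)]-1 h1:-1[(2,0,2)]+1* h2:-1[(2,1,1)]-1 h2:-2[(2,1,0)]-1
p2 O@[(2,0,2)]: h0:-1[(1,0,2)]-1* h0:-2[(0,0,2)]-1 h2:-1[(2,0,1)]-1 h2:-2[(2,0,0)]-1
p3 X@[(1,0,2)]: h0:-1[(0,0,2)]-1 h2:-1[(1,0,1)]+1* h2:-2[(1,0,0)]-1
p4 O@[(1,0,1)]: h0:-1[(0,0,1)]-1* h2:-1[(1,0,0)]-1
p5 X@[(0,0,1)]: h2:-1[(0,0,0)]+1*
p6 O@[(0,0,0)] terminal -1; root [(2,1,2)] d7

value((2,1,2), X) = +1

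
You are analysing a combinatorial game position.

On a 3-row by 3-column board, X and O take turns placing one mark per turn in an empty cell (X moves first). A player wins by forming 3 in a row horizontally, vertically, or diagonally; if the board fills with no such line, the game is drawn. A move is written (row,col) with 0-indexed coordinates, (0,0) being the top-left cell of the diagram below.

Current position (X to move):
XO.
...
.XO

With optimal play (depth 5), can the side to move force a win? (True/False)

p1 X@[XO./.../.XO]: (0,2)[XOX/.../.XO]+0* (1,0)[XO./X../.XO]+0 (1,1)[XO./.X./.XO]+0 (1,2)[XO./..X/.XO]+0 (2,0)[XO./.../XXO]+0
p2 O@[XOX/.../.XO]: (1,0)[XOX/O../.XO]+0* (1,1)[XOX/.O./.XO]+0 (1,2)[XOX/..O/.XO]-1 (2,0)[XOX/.../OXO]+0
p3 X@[XOX/O../.XO]: (1,1)[XOX/OX./.XO]+0* (1,2)[XOX/O.X/.XO]+0 (2,0)[XOX/O../XXO]+0
p4 O@[XOX/OX./.XO]: (1,2)[XOX/OXO/.XO]-1 (2,0)[XOX/OX./OXO]+0*
p5 X@[XOX/OX./OXO]: (1,2)[XOX/OXX/OXO]+0*
p6 O@[XOX/OXX/OXO] terminal +0; root [XO./.../.XO] d5

X winning at [XO./.../.XO]: False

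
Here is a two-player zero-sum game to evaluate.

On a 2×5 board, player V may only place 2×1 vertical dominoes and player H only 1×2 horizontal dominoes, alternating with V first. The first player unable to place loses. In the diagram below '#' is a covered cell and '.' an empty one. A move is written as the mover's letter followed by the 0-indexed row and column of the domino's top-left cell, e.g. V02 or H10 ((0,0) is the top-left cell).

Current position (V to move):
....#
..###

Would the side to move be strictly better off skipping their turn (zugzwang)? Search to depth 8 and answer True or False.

zugzwang(....#/..###, V) = False

ply 1, V at ....#/..### | V00=-1→#...#/#.###; V01=+1→.#..#/.####*
ply 2, H at .#..#/.#### | H02=-1→.####/.####*
ply 3, V at .####/.#### | V00=+1→#####/#####*
ply 4: #####/##### is terminal -1 (H); from ....#/..### depth 8
suppose V passes — search the same position with H to move:
pass> ply 1, H at ....#/..### | H00=+1→##..#/..###*; H01=-1→.##.#/..###; H02=-1→..###/..###; H10=+1→....#/#####
pass> ply 2: ##..#/..### is terminal -1 (V); from ....#/..### depth 8
for V: play +1, pass -1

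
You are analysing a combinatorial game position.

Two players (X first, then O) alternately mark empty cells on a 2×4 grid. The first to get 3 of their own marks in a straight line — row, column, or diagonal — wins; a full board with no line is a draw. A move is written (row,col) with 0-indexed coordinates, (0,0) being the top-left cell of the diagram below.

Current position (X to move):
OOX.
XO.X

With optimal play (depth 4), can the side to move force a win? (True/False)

X winning at [OOX./XO.X]: False

p1 X@[OOX./XO.X]: (0,3)[OOXX/XO.X]+0* (1,2)[OOX./XOXX]+0
p2 O@[OOXX/XO.X]: (1,2)[OOXX/XOOX]+0*
p3 X@[OOXX/XOOX] terminal +0; root [OOX./XO.X] d4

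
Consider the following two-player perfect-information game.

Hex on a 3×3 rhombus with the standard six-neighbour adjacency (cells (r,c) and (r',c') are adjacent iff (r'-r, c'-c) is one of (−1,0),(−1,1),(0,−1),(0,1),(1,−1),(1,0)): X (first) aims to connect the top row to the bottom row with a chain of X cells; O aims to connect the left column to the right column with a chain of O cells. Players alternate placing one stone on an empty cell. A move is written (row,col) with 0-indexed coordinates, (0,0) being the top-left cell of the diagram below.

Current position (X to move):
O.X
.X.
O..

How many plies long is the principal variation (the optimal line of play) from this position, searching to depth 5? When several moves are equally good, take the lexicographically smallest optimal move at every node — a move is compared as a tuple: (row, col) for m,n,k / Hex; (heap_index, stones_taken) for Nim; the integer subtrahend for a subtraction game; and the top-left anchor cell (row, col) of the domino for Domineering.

ply 1, X at O.X/.X./O.. | (0,1)=-1→OXX/.X./O..; (1,0)=-1→O.X/XX./O..; (1,2)=+1→O.X/.XX/O..*; (2,1)=+1→O.X/.X./OX.; (2,2)=+1→O.X/.X./O.X
ply 2, O at O.X/.XX/O.. | (0,1)=-1→OOX/.XX/O..*; (1,0)=-1→O.X/OXX/O..; (2,1)=-1→O.X/.XX/OO.; (2,2)=-1→O.X/.XX/O.O
ply 3, X at OOX/.XX/O.. | (1,0)=+1→OOX/XXX/O..*; (2,1)=+1→OOX/.XX/OX.; (2,2)=+1→OOX/.XX/O.X
ply 4, O at OOX/XXX/O.. | (2,1)=-1→OOX/XXX/OO.*; (2,2)=-1→OOX/XXX/O.O
ply 5, X at OOX/XXX/OO. | (2,2)=+1→OOX/XXX/OOX*
ply 6: OOX/XXX/OOX is terminal -1 (O); from O.X/.X./O.. depth 5

PV length from [O.X/.X./O..]: 5 plies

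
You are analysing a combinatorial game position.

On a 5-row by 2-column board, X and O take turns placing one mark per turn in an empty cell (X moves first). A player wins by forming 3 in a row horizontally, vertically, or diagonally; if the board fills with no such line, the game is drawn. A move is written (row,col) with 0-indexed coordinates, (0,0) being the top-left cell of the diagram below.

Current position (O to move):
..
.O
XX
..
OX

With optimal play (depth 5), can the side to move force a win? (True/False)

[../.O/XX/../OX] O move#1: (0,0):-1/O./.O/XX/../OX*, (0,1):-1/.O/.O/XX/../OX, (1,0):-1/../OO/XX/../OX, (3,0):-1/../.O/XX/O./OX, (3,1):-1/../.O/XX/.O/OX
[O./.O/XX/../OX] X move#2: (0,1):+0/OX/.O/XX/../OX, (1,0):+1/O./XO/XX/../OX*, (3,0):+1/O./.O/XX/X./OX, (3,1):+1/O./.O/XX/.X/OX
[O./XO/XX/../OX] O move#3: (0,1):-1/OO/XO/XX/../OX*, (3,0):-1/O./XO/XX/O./OX, (3,1):-1/O./XO/XX/.O/OX
[OO/XO/XX/../OX] X move#4: (3,0):+1/OO/XO/XX/X./OX*, (3,1):+1/OO/XO/XX/.X/OX
[OO/XO/XX/X./OX] end (terminal -1, O#5); searched ../.O/XX/../OX to 5

O winning at [../.O/XX/../OX]: False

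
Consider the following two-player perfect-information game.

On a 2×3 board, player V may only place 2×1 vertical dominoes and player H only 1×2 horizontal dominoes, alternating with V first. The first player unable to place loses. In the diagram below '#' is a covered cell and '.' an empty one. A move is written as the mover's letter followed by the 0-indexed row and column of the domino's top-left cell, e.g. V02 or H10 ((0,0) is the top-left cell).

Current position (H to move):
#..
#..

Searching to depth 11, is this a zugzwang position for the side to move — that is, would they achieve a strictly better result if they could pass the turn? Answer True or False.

ply 1, H at #../#.. | H01=+1→###/#..*; H11=+1→#../###
ply 2: ###/#.. is terminal -1 (V); from #../#.. depth 11
suppose H passes — search the same position with V to move:
pass> ply 1, V at #../#.. | V01=+1→##./##.*; V02=+1→#.#/#.#
pass> ply 2: ##./##. is terminal -1 (H); from #../#.. depth 11
for H: play +1, pass -1

zugzwang(#../#.., H) = False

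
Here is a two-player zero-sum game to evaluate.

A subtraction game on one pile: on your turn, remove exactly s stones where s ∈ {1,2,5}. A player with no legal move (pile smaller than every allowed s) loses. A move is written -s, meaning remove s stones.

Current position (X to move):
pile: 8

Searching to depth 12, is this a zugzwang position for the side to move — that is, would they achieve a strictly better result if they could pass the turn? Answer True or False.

zugzwang(8, X) = False

p1 X@[8]: -1[7]-1 -2[6]+1* -5[3]+1
p2 O@[6]: -1[5]-1* -2[4]-1 -5[1]-1
p3 X@[5]: -1[4]-1 -2[3]+1* -5[0]+1
p4 O@[3]: -1[2]-1* -2[1]-1
p5 X@[2]: -1[1]-1 -2[0]+1*
p6 O@[0] terminal -1; root [8] d12
if X skipped the turn, O would face:
~ p1 O@[8]: -1[7]-1 -2[6]+1* -5[3]+1
~ p2 X@[6]: -1[5]-1* -2[4]-1 -5[1]-1
~ p3 O@[5]: -1[4]-1 -2[3]+1* -5[0]+1
~ p4 X@[3]: -1[2]-1* -2[1]-1
~ p5 O@[2]: -1[1]-1 -2[0]+1*
~ p6 X@[0] terminal -1; root [8] d12
compare (X): move=+1 vs pass=-1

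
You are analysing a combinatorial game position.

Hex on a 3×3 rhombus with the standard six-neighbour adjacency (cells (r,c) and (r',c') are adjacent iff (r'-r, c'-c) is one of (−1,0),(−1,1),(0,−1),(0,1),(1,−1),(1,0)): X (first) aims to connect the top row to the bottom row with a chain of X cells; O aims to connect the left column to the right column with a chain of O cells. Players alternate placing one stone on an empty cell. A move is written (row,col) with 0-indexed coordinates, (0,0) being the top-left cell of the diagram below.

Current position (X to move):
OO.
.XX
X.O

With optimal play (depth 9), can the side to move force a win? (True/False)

ply 1, X at OO./.XX/X.O | (0,2)=+1→OOX/.XX/X.O*; (1,0)=-1→OO./XXX/X.O; (2,1)=-1→OO./.XX/XXO
ply 2: OOX/.XX/X.O is terminal -1 (O); from OO./.XX/X.O depth 9

X winning at [OO./.XX/X.O]: True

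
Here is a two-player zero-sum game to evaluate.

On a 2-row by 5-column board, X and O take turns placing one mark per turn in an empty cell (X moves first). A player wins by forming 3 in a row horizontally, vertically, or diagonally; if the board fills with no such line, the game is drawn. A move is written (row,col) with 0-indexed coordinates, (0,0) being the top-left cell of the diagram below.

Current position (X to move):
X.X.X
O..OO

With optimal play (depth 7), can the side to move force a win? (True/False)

ply 1, X at X.X.X/O..OO | (0,1)=+1→XXX.X/O..OO*; (0,3)=+1→X.XXX/O..OO; (1,1)=-1→X.X.X/OX.OO; (1,2)=+1→X.X.X/O.XOO
ply 2: XXX.X/O..OO is terminal -1 (O); from X.X.X/O..OO depth 7

X winning at [X.X.X/O..OO]: True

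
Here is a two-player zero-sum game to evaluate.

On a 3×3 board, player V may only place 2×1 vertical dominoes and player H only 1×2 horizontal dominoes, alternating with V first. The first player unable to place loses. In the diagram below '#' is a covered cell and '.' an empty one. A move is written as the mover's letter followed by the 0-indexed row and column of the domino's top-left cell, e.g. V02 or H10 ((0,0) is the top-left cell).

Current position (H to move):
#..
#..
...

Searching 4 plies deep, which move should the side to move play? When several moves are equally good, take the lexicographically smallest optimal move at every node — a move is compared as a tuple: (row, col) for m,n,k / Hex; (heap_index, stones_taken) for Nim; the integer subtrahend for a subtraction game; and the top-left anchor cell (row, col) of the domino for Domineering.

ply 1, H at #../#../... | H01=-1→###/#../...; H11=+1→#../###/...*; H20=-1→#../#../##.; H21=-1→#../#../.##
ply 2: #../###/... is terminal -1 (V); from #../#../... depth 4

H's best at [#../#../...]: H11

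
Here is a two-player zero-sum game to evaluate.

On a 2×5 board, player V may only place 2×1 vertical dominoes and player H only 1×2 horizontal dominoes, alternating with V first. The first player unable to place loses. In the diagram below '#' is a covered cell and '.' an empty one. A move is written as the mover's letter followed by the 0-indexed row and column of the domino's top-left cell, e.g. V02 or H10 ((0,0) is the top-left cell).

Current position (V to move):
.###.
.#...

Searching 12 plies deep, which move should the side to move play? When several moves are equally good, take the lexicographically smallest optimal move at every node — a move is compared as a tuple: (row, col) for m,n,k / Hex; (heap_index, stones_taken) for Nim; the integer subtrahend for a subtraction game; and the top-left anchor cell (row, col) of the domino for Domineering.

V's best at [.###./.#...]: V04

ply 1, V at .###./.#... | V00=-1→####./##...; V04=+1→.####/.#..#*
ply 2, H at .####/.#..# | H12=-1→.####/.####*
ply 3, V at .####/.#### | V00=+1→#####/#####*
ply 4: #####/##### is terminal -1 (H); from .###./.#... depth 12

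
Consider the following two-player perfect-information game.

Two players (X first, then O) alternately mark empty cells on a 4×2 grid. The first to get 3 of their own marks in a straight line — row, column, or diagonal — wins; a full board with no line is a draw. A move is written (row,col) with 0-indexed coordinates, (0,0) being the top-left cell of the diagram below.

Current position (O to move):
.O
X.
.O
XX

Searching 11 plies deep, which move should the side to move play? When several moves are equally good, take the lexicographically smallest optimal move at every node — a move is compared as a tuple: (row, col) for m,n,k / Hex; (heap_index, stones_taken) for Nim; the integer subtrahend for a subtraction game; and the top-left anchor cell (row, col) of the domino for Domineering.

p1 O@[.O/X./.O/XX]: (0,0)[OO/X./.O/XX]-1 (1,1)[.O/XO/.O/XX]+1* (2,0)[.O/X./OO/XX]+0
p2 X@[.O/XO/.O/XX] terminal -1; root [.O/X./.O/XX] d11

O's best at [.O/X./.O/XX]: (1,1)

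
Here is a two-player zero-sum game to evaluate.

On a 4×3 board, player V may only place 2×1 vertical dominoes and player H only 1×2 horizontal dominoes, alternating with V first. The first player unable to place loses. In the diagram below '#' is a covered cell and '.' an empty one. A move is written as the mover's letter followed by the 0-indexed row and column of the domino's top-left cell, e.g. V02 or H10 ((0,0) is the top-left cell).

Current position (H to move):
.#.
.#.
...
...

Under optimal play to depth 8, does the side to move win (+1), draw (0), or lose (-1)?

value(.#./.#./.../..., H) = -1

[.#./.#./.../...] H move#1: H20:-1/.#./.#./##./...*, H21:-1/.#./.#./.##/..., H30:-1/.#./.#./.../##., H31:-1/.#./.#./.../.##
[.#./.#./##./...] V move#2: V00:+1/##./##./##./...*, V02:+1/.##/.##/##./..., V12:+1/.#./.##/###/..., V22:+1/.#./.#./###/..#
[##./##./##./...] H move#3: H30:-1/##./##./##./##.*, H31:-1/##./##./##./.##
[##./##./##./##.] V move#4: V02:+1/###/###/##./##.*, V12:+1/##./###/###/##., V22:+1/##./##./###/###
[###/###/##./##.] end (terminal -1, H#5); searched .#./.#./.../... to 8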